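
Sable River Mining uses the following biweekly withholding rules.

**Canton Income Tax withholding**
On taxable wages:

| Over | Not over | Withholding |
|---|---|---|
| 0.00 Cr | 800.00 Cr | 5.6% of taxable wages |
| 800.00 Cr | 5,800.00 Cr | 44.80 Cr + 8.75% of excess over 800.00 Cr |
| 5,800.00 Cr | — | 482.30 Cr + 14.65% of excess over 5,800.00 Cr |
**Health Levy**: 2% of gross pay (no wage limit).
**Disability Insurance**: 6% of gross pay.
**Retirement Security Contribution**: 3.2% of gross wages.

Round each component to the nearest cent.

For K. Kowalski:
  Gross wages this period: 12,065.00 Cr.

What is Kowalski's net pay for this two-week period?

Canton Income Tax: taxable = 12,065.00 Cr
  482.30 Cr + 14.65% × (12,065.00 Cr − 5,800.00 Cr) = 482.30 Cr + 14.65% × 6,265.00 Cr = 1,400.12 Cr
Health Levy: 2% × 12,065.00 Cr = 241.30 Cr
Disability Insurance: 6% × 12,065.00 Cr = 723.90 Cr
Retirement Security Contribution: 3.2% × 12,065.00 Cr = 386.08 Cr
Total withheld: 1,400.12 Cr + 241.30 Cr + 723.90 Cr + 386.08 Cr = 2,751.40 Cr
Net pay: 12,065.00 Cr − 2,751.40 Cr = 9,313.60 Cr

9,313.60 Cr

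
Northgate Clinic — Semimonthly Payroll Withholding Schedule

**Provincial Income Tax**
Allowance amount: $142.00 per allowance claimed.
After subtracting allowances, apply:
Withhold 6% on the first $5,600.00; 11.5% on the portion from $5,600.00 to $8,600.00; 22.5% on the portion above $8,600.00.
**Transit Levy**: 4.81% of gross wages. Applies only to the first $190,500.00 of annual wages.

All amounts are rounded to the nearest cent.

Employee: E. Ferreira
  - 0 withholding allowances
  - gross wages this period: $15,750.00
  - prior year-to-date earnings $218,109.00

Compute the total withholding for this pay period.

Provincial Income Tax: taxable = $15,750.00
  $681.00 + 22.5% × ($15,750.00 − $8,600.00) = $681.00 + 22.5% × $7,150.00 = $2,289.75
Transit Levy: YTD $218,109.00 ≥ cap $190,500.00 → $0.00
Total: $2,289.75 + $0.00 = $2,289.75

$2,289.75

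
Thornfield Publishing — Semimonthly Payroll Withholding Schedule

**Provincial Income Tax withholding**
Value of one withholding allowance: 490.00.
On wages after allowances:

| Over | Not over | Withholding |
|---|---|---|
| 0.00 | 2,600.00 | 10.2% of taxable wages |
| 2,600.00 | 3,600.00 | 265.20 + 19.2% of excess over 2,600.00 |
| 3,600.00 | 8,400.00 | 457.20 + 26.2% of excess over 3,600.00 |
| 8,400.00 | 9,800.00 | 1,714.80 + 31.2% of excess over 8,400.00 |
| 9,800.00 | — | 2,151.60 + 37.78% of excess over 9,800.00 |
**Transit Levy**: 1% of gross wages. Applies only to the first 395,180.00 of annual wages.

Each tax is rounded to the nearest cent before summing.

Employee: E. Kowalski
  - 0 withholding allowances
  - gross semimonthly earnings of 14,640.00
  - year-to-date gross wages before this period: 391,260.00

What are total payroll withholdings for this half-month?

4,019.35

Provincial Income Tax: taxable = 14,640.00
  2,151.60 + 37.78% × (14,640.00 − 9,800.00) = 2,151.60 + 37.78% × 4,840.00 = 3,980.15
Transit Levy: cap 395,180.00 − YTD 391,260.00 = 3,920.00 subject; 1% × 3,920.00 = 39.20
Total: 3,980.15 + 39.20 = 4,019.35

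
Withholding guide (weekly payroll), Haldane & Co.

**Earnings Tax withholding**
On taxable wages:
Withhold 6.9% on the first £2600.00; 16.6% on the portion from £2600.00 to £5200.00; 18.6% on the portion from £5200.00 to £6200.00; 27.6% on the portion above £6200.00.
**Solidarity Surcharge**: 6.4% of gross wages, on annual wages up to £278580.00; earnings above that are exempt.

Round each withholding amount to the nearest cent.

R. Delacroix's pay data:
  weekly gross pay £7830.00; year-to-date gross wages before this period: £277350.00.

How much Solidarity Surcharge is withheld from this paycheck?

£78.72

Solidarity Surcharge: cap £278580.00 − YTD £277350.00 = £1230.00 subject; 6.4% × £1230.00 = £78.72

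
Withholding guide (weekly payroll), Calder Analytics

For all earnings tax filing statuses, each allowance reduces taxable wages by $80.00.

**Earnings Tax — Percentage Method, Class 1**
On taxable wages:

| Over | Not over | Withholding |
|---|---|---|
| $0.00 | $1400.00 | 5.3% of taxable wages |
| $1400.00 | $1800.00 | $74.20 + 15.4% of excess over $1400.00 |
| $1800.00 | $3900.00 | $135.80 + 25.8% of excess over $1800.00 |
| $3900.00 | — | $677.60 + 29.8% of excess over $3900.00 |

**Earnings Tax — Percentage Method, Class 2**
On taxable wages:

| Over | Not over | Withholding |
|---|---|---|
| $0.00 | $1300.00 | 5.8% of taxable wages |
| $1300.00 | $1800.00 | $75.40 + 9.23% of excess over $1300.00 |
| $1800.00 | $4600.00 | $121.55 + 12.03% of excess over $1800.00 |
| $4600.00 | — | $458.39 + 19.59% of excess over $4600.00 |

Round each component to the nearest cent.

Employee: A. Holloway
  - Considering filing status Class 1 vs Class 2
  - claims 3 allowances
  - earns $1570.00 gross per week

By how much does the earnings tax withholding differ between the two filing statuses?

$7.68

Earnings Tax (Class 1): taxable = $1570.00 − 3×$80.00 = $1330.00
  5.3% × $1330.00 = $70.49
Earnings Tax (Class 2): taxable = $1570.00 − 3×$80.00 = $1330.00
  $75.40 + 9.23% × ($1330.00 − $1300.00) = $75.40 + 9.23% × $30.00 = $78.17
Difference: |$70.49 − $78.17| = $7.68 (higher under Class 2)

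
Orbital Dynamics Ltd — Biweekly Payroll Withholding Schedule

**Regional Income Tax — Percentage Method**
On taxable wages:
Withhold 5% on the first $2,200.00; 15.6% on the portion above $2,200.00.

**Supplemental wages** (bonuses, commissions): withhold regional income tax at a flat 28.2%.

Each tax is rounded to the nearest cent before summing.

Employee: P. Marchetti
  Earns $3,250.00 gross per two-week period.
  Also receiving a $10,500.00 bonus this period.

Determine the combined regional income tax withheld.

Regional Income Tax: taxable = $3,250.00
  $110.00 + 15.6% × ($3,250.00 − $2,200.00) = $110.00 + 15.6% × $1,050.00 = $273.80
Supplemental (28.2% flat on bonus): 28.2% × $10,500.00 = $2,961.00
Total regional income tax: $273.80 + $2,961.00 = $3,234.80

$3,234.80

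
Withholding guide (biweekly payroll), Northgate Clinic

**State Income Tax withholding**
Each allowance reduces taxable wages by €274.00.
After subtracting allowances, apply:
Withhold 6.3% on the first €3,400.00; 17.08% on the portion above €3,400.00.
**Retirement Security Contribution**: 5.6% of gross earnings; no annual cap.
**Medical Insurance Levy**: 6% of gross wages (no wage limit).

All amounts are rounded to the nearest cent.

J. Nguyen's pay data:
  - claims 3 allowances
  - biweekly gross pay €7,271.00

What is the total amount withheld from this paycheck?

State Income Tax: taxable = €7,271.00 − 3×€274.00 = €6,449.00
  €214.20 + 17.08% × (€6,449.00 − €3,400.00) = €214.20 + 17.08% × €3,049.00 = €734.97
Retirement Security Contribution: 5.6% × €7,271.00 = €407.18
Medical Insurance Levy: 6% × €7,271.00 = €436.26
Total: €734.97 + €407.18 + €436.26 = €1,578.41

€1,578.41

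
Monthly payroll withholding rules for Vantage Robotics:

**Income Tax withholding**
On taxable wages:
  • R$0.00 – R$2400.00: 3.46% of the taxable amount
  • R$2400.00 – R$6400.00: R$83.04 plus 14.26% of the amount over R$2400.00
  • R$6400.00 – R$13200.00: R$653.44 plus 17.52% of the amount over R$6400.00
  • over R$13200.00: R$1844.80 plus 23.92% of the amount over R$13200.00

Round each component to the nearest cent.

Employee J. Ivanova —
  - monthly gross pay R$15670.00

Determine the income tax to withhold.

Income Tax: taxable = R$15670.00
  R$1844.80 + 23.92% × (R$15670.00 − R$13200.00) = R$1844.80 + 23.92% × R$2470.00 = R$2435.62

R$2435.62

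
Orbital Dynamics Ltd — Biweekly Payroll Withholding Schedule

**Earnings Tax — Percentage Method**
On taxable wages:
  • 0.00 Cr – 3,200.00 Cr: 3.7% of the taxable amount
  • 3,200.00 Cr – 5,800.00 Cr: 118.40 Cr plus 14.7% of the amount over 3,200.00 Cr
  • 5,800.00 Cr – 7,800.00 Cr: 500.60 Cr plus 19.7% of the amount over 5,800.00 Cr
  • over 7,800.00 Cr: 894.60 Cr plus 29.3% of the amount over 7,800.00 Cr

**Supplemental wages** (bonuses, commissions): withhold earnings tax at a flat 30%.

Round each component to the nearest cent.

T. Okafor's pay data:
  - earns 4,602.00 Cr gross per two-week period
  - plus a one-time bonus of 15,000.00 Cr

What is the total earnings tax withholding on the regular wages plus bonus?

Earnings Tax: taxable = 4,602.00 Cr
  118.40 Cr + 14.7% × (4,602.00 Cr − 3,200.00 Cr) = 118.40 Cr + 14.7% × 1,402.00 Cr = 324.49 Cr
Supplemental (30% flat on bonus): 30% × 15,000.00 Cr = 4,500.00 Cr
Total earnings tax: 324.49 Cr + 4,500.00 Cr = 4,824.49 Cr

4,824.49 Cr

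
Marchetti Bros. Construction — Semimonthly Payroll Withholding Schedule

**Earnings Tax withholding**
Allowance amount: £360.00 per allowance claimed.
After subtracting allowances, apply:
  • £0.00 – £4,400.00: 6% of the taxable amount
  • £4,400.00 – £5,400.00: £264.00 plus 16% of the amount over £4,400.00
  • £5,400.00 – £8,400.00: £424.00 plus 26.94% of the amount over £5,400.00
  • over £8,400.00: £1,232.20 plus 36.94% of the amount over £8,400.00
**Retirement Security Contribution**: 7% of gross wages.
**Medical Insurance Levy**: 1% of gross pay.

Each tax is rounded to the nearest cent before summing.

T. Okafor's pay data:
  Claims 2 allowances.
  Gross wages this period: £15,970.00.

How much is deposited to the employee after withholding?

£10,929.81

Earnings Tax: taxable = £15,970.00 − 2×£360.00 = £15,250.00
  £1,232.20 + 36.94% × (£15,250.00 − £8,400.00) = £1,232.20 + 36.94% × £6,850.00 = £3,762.59
Retirement Security Contribution: 7% × £15,970.00 = £1,117.90
Medical Insurance Levy: 1% × £15,970.00 = £159.70
Total withheld: £3,762.59 + £1,117.90 + £159.70 = £5,040.19
Net pay: £15,970.00 − £5,040.19 = £10,929.81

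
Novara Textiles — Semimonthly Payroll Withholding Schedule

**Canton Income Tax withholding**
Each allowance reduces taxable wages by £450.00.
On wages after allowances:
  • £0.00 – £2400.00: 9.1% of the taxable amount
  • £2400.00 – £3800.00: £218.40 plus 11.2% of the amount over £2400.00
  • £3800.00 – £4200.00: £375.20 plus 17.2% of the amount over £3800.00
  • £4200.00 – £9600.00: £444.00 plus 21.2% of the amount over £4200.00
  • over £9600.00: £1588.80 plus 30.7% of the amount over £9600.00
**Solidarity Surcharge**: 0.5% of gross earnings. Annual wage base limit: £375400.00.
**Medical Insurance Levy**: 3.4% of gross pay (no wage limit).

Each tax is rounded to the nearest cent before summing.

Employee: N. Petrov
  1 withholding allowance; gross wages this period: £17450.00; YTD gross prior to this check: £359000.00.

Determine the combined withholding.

£4535.90

Canton Income Tax: taxable = £17450.00 − 1×£450.00 = £17000.00
  £1588.80 + 30.7% × (£17000.00 − £9600.00) = £1588.80 + 30.7% × £7400.00 = £3860.60
Solidarity Surcharge: cap £375400.00 − YTD £359000.00 = £16400.00 subject; 0.5% × £16400.00 = £82.00
Medical Insurance Levy: 3.4% × £17450.00 = £593.30
Total: £3860.60 + £82.00 + £593.30 = £4535.90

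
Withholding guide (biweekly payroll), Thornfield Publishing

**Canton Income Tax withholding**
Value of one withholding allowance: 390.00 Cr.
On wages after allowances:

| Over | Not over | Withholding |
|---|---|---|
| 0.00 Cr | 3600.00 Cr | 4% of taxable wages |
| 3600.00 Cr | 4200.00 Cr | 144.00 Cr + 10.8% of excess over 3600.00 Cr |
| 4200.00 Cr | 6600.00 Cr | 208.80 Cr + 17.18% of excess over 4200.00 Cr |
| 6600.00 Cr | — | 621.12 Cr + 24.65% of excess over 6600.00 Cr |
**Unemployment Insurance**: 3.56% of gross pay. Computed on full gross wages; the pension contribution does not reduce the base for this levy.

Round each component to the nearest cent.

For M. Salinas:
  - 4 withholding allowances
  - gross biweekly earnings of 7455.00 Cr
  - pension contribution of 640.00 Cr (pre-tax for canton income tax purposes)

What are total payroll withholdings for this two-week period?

Canton Income Tax: taxable = 7455.00 Cr − 640.00 Cr − 4×390.00 Cr = 5255.00 Cr
  208.80 Cr + 17.18% × (5255.00 Cr − 4200.00 Cr) = 208.80 Cr + 17.18% × 1055.00 Cr = 390.05 Cr
Unemployment Insurance: 3.56% × 7455.00 Cr = 265.40 Cr
Total: 390.05 Cr + 265.40 Cr = 655.45 Cr

655.45 Cr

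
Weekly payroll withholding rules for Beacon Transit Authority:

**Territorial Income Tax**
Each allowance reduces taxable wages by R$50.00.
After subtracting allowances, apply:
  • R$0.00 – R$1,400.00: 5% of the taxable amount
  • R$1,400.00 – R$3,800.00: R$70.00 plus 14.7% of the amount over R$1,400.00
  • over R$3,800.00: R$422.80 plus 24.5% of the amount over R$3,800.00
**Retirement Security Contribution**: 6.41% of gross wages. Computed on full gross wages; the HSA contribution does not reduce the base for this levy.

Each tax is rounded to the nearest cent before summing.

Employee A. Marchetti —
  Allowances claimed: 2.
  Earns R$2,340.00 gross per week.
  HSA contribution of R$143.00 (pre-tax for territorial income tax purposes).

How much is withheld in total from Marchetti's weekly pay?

Territorial Income Tax: taxable = R$2,340.00 − R$143.00 − 2×R$50.00 = R$2,097.00
  R$70.00 + 14.7% × (R$2,097.00 − R$1,400.00) = R$70.00 + 14.7% × R$697.00 = R$172.46
Retirement Security Contribution: 6.41% × R$2,340.00 = R$149.99
Total: R$172.46 + R$149.99 = R$322.45

R$322.45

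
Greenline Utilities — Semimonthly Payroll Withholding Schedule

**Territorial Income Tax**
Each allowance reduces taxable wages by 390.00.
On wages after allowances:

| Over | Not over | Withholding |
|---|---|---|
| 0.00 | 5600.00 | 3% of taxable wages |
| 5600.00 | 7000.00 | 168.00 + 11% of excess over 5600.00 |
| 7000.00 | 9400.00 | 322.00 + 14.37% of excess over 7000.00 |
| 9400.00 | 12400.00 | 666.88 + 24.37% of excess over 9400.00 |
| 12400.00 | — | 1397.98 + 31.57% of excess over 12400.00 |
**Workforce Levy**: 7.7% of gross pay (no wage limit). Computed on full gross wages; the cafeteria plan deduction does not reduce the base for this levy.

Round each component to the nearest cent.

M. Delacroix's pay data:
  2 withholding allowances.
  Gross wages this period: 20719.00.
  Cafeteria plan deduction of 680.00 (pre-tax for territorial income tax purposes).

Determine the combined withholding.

5158.73

Territorial Income Tax: taxable = 20719.00 − 680.00 − 2×390.00 = 19259.00
  1397.98 + 31.57% × (19259.00 − 12400.00) = 1397.98 + 31.57% × 6859.00 = 3563.37
Workforce Levy: 7.7% × 20719.00 = 1595.36
Total: 3563.37 + 1595.36 = 5158.73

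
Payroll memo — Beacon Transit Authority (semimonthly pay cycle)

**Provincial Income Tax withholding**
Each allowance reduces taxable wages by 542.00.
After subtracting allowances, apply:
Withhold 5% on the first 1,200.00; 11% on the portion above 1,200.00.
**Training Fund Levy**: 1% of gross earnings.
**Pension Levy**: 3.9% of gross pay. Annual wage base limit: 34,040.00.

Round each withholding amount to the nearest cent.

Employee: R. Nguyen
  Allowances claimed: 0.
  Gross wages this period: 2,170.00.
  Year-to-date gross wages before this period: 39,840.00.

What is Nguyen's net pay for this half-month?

1,981.60

Provincial Income Tax: taxable = 2,170.00
  60.00 + 11% × (2,170.00 − 1,200.00) = 60.00 + 11% × 970.00 = 166.70
Training Fund Levy: 1% × 2,170.00 = 21.70
Pension Levy: YTD 39,840.00 ≥ cap 34,040.00 → 0.00
Total withheld: 166.70 + 21.70 + 0.00 = 188.40
Net pay: 2,170.00 − 188.40 = 1,981.60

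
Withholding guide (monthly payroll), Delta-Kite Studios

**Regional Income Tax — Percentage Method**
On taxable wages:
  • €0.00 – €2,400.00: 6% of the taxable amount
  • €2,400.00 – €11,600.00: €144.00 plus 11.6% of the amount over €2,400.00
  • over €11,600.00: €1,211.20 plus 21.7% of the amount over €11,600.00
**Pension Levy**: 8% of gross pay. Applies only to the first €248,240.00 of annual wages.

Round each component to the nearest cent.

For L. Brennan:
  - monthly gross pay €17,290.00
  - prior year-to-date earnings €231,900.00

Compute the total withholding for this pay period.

Regional Income Tax: taxable = €17,290.00
  €1,211.20 + 21.7% × (€17,290.00 − €11,600.00) = €1,211.20 + 21.7% × €5,690.00 = €2,445.93
Pension Levy: cap €248,240.00 − YTD €231,900.00 = €16,340.00 subject; 8% × €16,340.00 = €1,307.20
Total: €2,445.93 + €1,307.20 = €3,753.13

€3,753.13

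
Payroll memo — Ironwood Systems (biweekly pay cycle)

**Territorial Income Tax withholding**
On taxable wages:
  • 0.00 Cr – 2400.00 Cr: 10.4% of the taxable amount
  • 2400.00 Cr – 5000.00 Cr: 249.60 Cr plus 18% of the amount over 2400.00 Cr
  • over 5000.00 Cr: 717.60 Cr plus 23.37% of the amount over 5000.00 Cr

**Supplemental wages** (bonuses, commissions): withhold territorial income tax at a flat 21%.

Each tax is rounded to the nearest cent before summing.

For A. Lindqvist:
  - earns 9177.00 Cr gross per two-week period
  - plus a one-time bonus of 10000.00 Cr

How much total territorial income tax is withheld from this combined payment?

3793.76 Cr

Territorial Income Tax: taxable = 9177.00 Cr
  717.60 Cr + 23.37% × (9177.00 Cr − 5000.00 Cr) = 717.60 Cr + 23.37% × 4177.00 Cr = 1693.76 Cr
Supplemental (21% flat on bonus): 21% × 10000.00 Cr = 2100.00 Cr
Total territorial income tax: 1693.76 Cr + 2100.00 Cr = 3793.76 Cr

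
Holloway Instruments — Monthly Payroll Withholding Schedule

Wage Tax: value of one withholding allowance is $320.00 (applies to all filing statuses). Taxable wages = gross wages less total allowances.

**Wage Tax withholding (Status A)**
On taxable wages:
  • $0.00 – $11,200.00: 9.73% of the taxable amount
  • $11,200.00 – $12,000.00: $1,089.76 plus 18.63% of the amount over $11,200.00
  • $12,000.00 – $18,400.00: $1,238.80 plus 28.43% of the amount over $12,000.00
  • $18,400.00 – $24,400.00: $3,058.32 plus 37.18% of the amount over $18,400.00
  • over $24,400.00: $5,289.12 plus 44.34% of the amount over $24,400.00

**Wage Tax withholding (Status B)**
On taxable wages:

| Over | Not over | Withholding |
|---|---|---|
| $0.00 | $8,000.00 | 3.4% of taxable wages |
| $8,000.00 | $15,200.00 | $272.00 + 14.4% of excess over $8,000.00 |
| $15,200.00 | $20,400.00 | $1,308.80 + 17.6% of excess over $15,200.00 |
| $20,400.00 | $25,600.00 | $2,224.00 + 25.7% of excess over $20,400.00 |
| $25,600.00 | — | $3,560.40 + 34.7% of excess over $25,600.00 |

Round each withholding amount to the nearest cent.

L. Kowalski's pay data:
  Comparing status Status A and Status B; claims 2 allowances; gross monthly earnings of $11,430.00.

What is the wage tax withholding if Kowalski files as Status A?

$1,049.87

Wage Tax (Status A): taxable = $11,430.00 − 2×$320.00 = $10,790.00
  9.73% × $10,790.00 = $1,049.87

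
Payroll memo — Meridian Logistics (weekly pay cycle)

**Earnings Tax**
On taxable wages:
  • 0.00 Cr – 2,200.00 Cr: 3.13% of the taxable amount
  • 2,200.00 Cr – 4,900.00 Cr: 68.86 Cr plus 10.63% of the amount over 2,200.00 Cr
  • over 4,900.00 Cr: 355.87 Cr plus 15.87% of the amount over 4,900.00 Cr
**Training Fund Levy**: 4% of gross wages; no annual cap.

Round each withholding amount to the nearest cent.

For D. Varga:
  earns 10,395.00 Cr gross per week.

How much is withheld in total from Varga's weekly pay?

1,643.73 Cr

Earnings Tax: taxable = 10,395.00 Cr
  355.87 Cr + 15.87% × (10,395.00 Cr − 4,900.00 Cr) = 355.87 Cr + 15.87% × 5,495.00 Cr = 1,227.93 Cr
Training Fund Levy: 4% × 10,395.00 Cr = 415.80 Cr
Total: 1,227.93 Cr + 415.80 Cr = 1,643.73 Cr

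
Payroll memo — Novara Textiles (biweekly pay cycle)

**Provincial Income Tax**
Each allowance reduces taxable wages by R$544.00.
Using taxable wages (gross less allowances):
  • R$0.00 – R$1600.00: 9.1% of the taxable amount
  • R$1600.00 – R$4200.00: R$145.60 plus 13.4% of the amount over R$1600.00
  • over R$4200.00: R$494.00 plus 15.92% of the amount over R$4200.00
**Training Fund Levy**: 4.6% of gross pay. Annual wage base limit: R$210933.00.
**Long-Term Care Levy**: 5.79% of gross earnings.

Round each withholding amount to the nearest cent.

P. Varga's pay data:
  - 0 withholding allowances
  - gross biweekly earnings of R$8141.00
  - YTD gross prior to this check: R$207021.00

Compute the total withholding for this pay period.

Provincial Income Tax: taxable = R$8141.00
  R$494.00 + 15.92% × (R$8141.00 − R$4200.00) = R$494.00 + 15.92% × R$3941.00 = R$1121.41
Training Fund Levy: cap R$210933.00 − YTD R$207021.00 = R$3912.00 subject; 4.6% × R$3912.00 = R$179.95
Long-Term Care Levy: 5.79% × R$8141.00 = R$471.36
Total: R$1121.41 + R$179.95 + R$471.36 = R$1772.72

R$1772.72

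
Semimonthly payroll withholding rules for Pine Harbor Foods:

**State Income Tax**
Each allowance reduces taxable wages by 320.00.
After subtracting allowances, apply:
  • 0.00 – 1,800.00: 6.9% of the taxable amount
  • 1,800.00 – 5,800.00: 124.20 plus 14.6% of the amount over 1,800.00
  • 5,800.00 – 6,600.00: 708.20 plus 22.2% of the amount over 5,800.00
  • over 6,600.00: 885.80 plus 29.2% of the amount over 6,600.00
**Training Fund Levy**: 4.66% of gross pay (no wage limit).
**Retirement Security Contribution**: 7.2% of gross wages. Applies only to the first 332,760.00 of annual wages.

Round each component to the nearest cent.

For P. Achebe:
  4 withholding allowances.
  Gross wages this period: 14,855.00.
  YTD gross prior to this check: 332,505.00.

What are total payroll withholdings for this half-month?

3,633.10

State Income Tax: taxable = 14,855.00 − 4×320.00 = 13,575.00
  885.80 + 29.2% × (13,575.00 − 6,600.00) = 885.80 + 29.2% × 6,975.00 = 2,922.50
Training Fund Levy: 4.66% × 14,855.00 = 692.24
Retirement Security Contribution: cap 332,760.00 − YTD 332,505.00 = 255.00 subject; 7.2% × 255.00 = 18.36
Total: 2,922.50 + 692.24 + 18.36 = 3,633.10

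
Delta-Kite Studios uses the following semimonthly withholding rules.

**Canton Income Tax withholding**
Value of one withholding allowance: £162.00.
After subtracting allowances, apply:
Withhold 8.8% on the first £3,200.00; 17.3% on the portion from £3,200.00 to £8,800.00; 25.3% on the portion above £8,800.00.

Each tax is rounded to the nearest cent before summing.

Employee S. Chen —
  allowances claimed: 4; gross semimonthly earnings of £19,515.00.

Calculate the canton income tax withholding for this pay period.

£3,797.35

Canton Income Tax: taxable = £19,515.00 − 4×£162.00 = £18,867.00
  £1,250.40 + 25.3% × (£18,867.00 − £8,800.00) = £1,250.40 + 25.3% × £10,067.00 = £3,797.35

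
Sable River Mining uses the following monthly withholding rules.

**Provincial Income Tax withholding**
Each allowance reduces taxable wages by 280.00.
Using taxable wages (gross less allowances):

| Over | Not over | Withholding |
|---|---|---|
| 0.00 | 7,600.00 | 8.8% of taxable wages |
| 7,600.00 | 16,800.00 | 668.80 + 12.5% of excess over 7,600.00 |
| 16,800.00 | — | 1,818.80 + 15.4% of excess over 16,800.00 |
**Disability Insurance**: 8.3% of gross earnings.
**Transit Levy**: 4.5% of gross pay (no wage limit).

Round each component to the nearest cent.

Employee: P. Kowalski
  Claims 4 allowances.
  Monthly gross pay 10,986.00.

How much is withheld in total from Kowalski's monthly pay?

Provincial Income Tax: taxable = 10,986.00 − 4×280.00 = 9,866.00
  668.80 + 12.5% × (9,866.00 − 7,600.00) = 668.80 + 12.5% × 2,266.00 = 952.05
Disability Insurance: 8.3% × 10,986.00 = 911.84
Transit Levy: 4.5% × 10,986.00 = 494.37
Total: 952.05 + 911.84 + 494.37 = 2,358.26

2,358.26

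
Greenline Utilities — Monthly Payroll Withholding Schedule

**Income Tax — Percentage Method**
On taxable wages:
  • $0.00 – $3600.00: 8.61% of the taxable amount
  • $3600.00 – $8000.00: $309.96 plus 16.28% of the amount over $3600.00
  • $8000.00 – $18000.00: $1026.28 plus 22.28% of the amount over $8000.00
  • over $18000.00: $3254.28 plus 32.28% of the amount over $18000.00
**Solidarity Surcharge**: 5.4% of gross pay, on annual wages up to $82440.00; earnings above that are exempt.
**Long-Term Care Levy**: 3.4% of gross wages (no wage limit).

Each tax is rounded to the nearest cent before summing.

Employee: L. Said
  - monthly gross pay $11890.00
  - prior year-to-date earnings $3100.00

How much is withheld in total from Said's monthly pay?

$2939.29

Income Tax: taxable = $11890.00
  $1026.28 + 22.28% × ($11890.00 − $8000.00) = $1026.28 + 22.28% × $3890.00 = $1892.97
Solidarity Surcharge: 5.4% × $11890.00 = $642.06
Long-Term Care Levy: 3.4% × $11890.00 = $404.26
Total: $1892.97 + $642.06 + $404.26 = $2939.29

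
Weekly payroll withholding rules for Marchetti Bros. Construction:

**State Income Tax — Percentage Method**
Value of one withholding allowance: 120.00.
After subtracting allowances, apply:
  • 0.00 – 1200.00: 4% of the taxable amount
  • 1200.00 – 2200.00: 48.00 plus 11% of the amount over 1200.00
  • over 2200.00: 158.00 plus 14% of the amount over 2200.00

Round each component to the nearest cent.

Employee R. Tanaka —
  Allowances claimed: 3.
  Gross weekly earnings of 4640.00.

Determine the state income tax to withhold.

State Income Tax: taxable = 4640.00 − 3×120.00 = 4280.00
  158.00 + 14% × (4280.00 − 2200.00) = 158.00 + 14% × 2080.00 = 449.20

449.20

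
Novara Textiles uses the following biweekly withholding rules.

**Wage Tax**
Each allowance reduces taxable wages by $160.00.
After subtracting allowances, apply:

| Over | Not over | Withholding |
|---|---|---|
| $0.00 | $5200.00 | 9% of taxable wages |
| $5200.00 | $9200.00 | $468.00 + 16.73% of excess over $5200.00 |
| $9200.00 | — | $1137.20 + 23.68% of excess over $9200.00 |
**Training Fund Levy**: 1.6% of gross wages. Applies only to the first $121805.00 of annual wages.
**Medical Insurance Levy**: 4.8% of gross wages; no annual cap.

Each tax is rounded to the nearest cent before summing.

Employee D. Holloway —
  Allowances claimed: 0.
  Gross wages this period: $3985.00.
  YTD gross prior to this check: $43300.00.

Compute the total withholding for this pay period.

Wage Tax: taxable = $3985.00
  9% × $3985.00 = $358.65
Training Fund Levy: 1.6% × $3985.00 = $63.76
Medical Insurance Levy: 4.8% × $3985.00 = $191.28
Total: $358.65 + $63.76 + $191.28 = $613.69

$613.69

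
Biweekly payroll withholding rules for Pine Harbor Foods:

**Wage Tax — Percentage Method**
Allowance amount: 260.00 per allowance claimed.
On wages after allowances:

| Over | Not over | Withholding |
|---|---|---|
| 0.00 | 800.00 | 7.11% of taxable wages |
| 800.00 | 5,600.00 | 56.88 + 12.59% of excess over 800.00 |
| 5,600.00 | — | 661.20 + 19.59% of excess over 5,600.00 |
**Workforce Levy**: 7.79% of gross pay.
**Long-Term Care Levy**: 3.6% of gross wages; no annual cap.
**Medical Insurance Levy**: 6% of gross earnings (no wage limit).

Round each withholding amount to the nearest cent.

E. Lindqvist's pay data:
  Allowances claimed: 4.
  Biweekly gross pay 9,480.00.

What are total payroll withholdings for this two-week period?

Wage Tax: taxable = 9,480.00 − 4×260.00 = 8,440.00
  661.20 + 19.59% × (8,440.00 − 5,600.00) = 661.20 + 19.59% × 2,840.00 = 1,217.56
Workforce Levy: 7.79% × 9,480.00 = 738.49
Long-Term Care Levy: 3.6% × 9,480.00 = 341.28
Medical Insurance Levy: 6% × 9,480.00 = 568.80
Total: 1,217.56 + 738.49 + 341.28 + 568.80 = 2,866.13

2,866.13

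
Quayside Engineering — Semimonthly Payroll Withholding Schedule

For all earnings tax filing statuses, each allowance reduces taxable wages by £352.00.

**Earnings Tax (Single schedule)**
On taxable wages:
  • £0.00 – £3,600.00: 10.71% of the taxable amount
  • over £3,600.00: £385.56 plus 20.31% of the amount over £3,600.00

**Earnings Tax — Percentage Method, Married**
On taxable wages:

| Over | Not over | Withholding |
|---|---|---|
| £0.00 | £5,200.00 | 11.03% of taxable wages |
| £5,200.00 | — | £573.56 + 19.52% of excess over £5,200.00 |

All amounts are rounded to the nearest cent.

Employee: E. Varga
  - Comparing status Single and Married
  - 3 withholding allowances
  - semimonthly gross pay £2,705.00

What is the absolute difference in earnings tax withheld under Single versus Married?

Earnings Tax (Single): taxable = £2,705.00 − 3×£352.00 = £1,649.00
  10.71% × £1,649.00 = £176.61
Earnings Tax (Married): taxable = £2,705.00 − 3×£352.00 = £1,649.00
  11.03% × £1,649.00 = £181.88
Difference: |£176.61 − £181.88| = £5.27 (higher under Married)

£5.27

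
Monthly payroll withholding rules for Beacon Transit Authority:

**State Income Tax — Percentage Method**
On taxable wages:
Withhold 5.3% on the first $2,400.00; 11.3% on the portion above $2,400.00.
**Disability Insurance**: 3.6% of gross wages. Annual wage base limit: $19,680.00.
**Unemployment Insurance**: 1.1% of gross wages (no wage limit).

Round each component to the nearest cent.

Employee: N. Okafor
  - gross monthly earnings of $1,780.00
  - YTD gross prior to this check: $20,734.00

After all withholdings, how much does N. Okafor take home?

State Income Tax: taxable = $1,780.00
  5.3% × $1,780.00 = $94.34
Disability Insurance: YTD $20,734.00 ≥ cap $19,680.00 → $0.00
Unemployment Insurance: 1.1% × $1,780.00 = $19.58
Total withheld: $94.34 + $0.00 + $19.58 = $113.92
Net pay: $1,780.00 − $113.92 = $1,666.08

$1,666.08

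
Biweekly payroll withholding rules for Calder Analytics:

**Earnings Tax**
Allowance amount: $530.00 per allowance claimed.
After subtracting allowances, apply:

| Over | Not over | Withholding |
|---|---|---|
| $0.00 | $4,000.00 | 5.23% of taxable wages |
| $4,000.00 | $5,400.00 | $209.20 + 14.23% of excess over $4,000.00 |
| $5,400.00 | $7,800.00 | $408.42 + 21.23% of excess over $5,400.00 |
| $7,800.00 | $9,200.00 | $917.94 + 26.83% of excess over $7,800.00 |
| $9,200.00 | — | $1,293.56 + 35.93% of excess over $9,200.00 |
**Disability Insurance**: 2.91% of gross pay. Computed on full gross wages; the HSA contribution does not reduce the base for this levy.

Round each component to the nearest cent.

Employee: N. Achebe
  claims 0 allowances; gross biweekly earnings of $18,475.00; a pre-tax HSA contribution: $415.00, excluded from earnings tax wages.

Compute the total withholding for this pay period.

$5,014.58

Earnings Tax: taxable = $18,475.00 − $415.00 = $18,060.00
  $1,293.56 + 35.93% × ($18,060.00 − $9,200.00) = $1,293.56 + 35.93% × $8,860.00 = $4,476.96
Disability Insurance: 2.91% × $18,475.00 = $537.62
Total: $4,476.96 + $537.62 = $5,014.58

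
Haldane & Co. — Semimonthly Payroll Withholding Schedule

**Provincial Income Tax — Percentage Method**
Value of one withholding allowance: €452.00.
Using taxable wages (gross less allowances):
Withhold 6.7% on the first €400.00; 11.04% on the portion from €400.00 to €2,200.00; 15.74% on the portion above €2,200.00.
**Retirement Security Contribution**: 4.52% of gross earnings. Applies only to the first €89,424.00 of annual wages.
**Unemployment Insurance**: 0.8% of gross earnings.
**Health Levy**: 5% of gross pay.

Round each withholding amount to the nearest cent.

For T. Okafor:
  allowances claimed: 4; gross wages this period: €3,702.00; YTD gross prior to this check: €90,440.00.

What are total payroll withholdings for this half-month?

Provincial Income Tax: taxable = €3,702.00 − 4×€452.00 = €1,894.00
  €26.80 + 11.04% × (€1,894.00 − €400.00) = €26.80 + 11.04% × €1,494.00 = €191.74
Retirement Security Contribution: YTD €90,440.00 ≥ cap €89,424.00 → €0.00
Unemployment Insurance: 0.8% × €3,702.00 = €29.62
Health Levy: 5% × €3,702.00 = €185.10
Total: €191.74 + €0.00 + €29.62 + €185.10 = €406.46

€406.46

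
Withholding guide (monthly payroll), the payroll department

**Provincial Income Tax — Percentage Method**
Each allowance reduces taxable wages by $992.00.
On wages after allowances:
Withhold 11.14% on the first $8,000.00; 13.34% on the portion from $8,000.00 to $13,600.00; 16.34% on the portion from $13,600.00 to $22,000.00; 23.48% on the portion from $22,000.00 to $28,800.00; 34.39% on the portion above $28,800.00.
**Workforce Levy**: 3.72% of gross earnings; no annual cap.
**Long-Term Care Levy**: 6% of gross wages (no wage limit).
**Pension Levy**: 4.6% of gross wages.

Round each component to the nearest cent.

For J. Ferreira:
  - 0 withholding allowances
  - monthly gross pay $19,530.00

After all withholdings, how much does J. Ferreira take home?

Provincial Income Tax: taxable = $19,530.00
  $1,638.24 + 16.34% × ($19,530.00 − $13,600.00) = $1,638.24 + 16.34% × $5,930.00 = $2,607.20
Workforce Levy: 3.72% × $19,530.00 = $726.52
Long-Term Care Levy: 6% × $19,530.00 = $1,171.80
Pension Levy: 4.6% × $19,530.00 = $898.38
Total withheld: $2,607.20 + $726.52 + $1,171.80 + $898.38 = $5,403.90
Net pay: $19,530.00 − $5,403.90 = $14,126.10

$14,126.10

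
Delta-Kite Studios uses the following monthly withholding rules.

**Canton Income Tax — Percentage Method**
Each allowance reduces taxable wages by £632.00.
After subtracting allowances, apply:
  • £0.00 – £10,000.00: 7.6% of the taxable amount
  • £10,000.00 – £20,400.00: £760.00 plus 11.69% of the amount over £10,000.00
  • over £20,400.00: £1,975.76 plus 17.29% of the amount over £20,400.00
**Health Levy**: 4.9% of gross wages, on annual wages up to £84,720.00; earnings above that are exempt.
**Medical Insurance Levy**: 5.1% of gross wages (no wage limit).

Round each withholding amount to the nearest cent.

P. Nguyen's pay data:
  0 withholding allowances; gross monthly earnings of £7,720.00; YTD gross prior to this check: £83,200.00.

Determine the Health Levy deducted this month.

Health Levy: cap £84,720.00 − YTD £83,200.00 = £1,520.00 subject; 4.9% × £1,520.00 = £74.48

£74.48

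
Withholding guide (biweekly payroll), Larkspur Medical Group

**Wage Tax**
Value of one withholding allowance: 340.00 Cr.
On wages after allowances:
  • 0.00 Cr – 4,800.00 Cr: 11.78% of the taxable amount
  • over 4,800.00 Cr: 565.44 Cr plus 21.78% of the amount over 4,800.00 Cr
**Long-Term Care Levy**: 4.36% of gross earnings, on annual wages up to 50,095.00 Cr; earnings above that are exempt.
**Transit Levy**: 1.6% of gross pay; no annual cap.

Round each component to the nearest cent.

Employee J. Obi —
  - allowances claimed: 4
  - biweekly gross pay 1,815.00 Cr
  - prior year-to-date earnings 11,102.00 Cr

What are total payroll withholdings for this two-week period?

Wage Tax: taxable = 1,815.00 Cr − 4×340.00 Cr = 455.00 Cr
  11.78% × 455.00 Cr = 53.60 Cr
Long-Term Care Levy: 4.36% × 1,815.00 Cr = 79.13 Cr
Transit Levy: 1.6% × 1,815.00 Cr = 29.04 Cr
Total: 53.60 Cr + 79.13 Cr + 29.04 Cr = 161.77 Cr

161.77 Cr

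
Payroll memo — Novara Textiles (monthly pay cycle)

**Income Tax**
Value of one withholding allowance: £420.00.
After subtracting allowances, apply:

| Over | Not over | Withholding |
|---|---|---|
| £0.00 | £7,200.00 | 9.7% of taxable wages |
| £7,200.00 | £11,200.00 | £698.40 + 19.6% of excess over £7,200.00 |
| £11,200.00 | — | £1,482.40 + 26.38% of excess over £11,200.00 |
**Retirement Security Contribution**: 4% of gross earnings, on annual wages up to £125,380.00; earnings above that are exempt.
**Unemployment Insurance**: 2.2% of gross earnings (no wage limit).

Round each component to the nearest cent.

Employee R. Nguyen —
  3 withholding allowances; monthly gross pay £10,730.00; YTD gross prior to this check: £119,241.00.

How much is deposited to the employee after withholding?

£9,105.06

Income Tax: taxable = £10,730.00 − 3×£420.00 = £9,470.00
  £698.40 + 19.6% × (£9,470.00 − £7,200.00) = £698.40 + 19.6% × £2,270.00 = £1,143.32
Retirement Security Contribution: cap £125,380.00 − YTD £119,241.00 = £6,139.00 subject; 4% × £6,139.00 = £245.56
Unemployment Insurance: 2.2% × £10,730.00 = £236.06
Total withheld: £1,143.32 + £245.56 + £236.06 = £1,624.94
Net pay: £10,730.00 − £1,624.94 = £9,105.06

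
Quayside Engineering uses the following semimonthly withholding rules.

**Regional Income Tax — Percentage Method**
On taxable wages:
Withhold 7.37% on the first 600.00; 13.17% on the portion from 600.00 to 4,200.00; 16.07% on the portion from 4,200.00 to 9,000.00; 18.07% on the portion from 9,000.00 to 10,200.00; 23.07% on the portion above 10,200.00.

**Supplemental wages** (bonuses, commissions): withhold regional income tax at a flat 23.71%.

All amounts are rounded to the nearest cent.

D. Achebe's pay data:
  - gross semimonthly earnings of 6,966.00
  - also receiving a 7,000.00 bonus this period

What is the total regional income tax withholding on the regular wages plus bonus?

Regional Income Tax: taxable = 6,966.00
  518.34 + 16.07% × (6,966.00 − 4,200.00) = 518.34 + 16.07% × 2,766.00 = 962.84
Supplemental (23.71% flat on bonus): 23.71% × 7,000.00 = 1,659.70
Total regional income tax: 962.84 + 1,659.70 = 2,622.54

2,622.54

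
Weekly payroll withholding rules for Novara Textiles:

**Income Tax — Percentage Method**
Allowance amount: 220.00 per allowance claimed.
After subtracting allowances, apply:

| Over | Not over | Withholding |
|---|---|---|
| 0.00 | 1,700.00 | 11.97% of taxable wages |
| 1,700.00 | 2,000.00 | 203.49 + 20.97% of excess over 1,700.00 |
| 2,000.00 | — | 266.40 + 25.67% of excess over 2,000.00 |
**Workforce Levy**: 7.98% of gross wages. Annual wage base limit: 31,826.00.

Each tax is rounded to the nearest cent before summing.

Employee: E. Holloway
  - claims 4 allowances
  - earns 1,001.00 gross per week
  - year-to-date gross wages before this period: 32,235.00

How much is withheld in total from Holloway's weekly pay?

14.48

Income Tax: taxable = 1,001.00 − 4×220.00 = 121.00
  11.97% × 121.00 = 14.48
Workforce Levy: YTD 32,235.00 ≥ cap 31,826.00 → 0.00
Total: 14.48 + 0.00 = 14.48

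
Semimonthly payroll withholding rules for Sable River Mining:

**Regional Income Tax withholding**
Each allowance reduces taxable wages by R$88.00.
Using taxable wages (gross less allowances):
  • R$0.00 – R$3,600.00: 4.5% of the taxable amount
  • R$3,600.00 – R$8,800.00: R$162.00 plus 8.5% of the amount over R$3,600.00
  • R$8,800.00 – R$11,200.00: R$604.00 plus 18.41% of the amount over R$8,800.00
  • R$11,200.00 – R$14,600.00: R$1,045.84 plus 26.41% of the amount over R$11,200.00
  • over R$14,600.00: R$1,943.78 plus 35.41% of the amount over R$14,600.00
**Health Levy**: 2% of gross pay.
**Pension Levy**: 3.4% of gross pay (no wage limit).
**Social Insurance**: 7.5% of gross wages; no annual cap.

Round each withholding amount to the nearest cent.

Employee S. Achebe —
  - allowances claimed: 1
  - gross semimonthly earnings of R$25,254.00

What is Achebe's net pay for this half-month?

Regional Income Tax: taxable = R$25,254.00 − 1×R$88.00 = R$25,166.00
  R$1,943.78 + 35.41% × (R$25,166.00 − R$14,600.00) = R$1,943.78 + 35.41% × R$10,566.00 = R$5,685.20
Health Levy: 2% × R$25,254.00 = R$505.08
Pension Levy: 3.4% × R$25,254.00 = R$858.64
Social Insurance: 7.5% × R$25,254.00 = R$1,894.05
Total withheld: R$5,685.20 + R$505.08 + R$858.64 + R$1,894.05 = R$8,942.97
Net pay: R$25,254.00 − R$8,942.97 = R$16,311.03

R$16,311.03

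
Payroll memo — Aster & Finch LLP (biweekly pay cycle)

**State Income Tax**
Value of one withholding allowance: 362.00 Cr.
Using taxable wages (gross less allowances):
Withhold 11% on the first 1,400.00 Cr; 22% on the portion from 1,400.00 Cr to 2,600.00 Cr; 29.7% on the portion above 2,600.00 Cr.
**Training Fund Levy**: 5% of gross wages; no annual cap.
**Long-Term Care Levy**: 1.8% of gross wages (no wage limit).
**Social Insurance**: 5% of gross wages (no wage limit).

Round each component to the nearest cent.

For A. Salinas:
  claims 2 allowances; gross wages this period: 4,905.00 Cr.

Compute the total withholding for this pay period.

State Income Tax: taxable = 4,905.00 Cr − 2×362.00 Cr = 4,181.00 Cr
  418.00 Cr + 29.7% × (4,181.00 Cr − 2,600.00 Cr) = 418.00 Cr + 29.7% × 1,581.00 Cr = 887.56 Cr
Training Fund Levy: 5% × 4,905.00 Cr = 245.25 Cr
Long-Term Care Levy: 1.8% × 4,905.00 Cr = 88.29 Cr
Social Insurance: 5% × 4,905.00 Cr = 245.25 Cr
Total: 887.56 Cr + 245.25 Cr + 88.29 Cr + 245.25 Cr = 1,466.35 Cr

1,466.35 Cr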